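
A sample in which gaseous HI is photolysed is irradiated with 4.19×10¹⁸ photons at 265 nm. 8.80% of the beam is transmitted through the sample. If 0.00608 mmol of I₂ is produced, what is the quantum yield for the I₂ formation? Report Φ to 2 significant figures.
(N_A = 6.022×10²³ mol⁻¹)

Product: 0.00608 mmol = 6.08×10⁻⁶ mol.
Moles of photons: 4.19×10¹⁸ / 6.022×10²³ = 6.958×10⁻⁶ mol.
Fraction absorbed: 1 − 8.80/100 = 0.9120.
Photons absorbed: 0.9120 × 6.958×10⁻⁶ = 6.346×10⁻⁶ mol.
Φ = 6.08×10⁻⁶ mol / 6.346×10⁻⁶ mol photons = 0.96.

Φ = 0.96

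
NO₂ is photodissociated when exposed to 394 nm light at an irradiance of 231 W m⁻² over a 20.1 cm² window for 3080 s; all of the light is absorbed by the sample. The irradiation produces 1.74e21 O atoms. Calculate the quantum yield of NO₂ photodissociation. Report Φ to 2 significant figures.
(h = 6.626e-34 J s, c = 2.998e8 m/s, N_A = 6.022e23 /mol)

Φ = 0.61

Product: 1.74e21 / 6.022e23 = 0.002889 mol.
Photon energy at 394 nm: hc/λ = (6.626e-34)(2.998e8)/(394e-9) = 5.042e-19 J.
Energy delivered: (231 W m⁻²)(20.1e-4 m²)(3080 s) = 1430 J.
Photons incident: 1430 / 5.042e-19 = 2.836e21, i.e. 2.836e21/6.022e23 = 0.004709 mol.
Φ = 0.002889 mol / 0.004709 mol photons = 0.61.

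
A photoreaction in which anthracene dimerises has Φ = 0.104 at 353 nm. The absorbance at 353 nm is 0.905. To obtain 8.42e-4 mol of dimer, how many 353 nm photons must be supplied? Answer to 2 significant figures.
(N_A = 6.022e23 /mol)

Photons that must be absorbed: 8.42e-4 / 0.104 = 0.008096 mol.
Fraction absorbed: 1 − 10^(−0.905) = 0.8755.
Incident photons needed: 0.008096 / 0.8755 = 0.009247 mol.
Photon count: 0.009247 × 6.022e23 = 5.6e21.

5.6e21 photons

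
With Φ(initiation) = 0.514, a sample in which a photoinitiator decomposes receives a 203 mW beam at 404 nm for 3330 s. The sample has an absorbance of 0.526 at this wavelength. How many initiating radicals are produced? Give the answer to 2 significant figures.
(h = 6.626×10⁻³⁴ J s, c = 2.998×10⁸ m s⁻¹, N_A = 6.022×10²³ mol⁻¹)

5.0×10²⁰ initiating radicals

Photon energy at 404 nm: hc/λ = (6.626×10⁻³⁴)(2.998×10⁸)/(404×10⁻⁹) = 4.917×10⁻¹⁹ J.
Energy delivered: (203 mW)(3330 s) = 676.0 J.
Photons incident: 676.0 / 4.917×10⁻¹⁹ = 1.375×10²¹, i.e. 1.375×10²¹/6.022×10²³ = 0.002283 mol.
Fraction absorbed: 1 − 10^(−0.526) = 0.7021.
Photons absorbed: 0.7021 × 0.002283 = 0.001603 mol.
Product: Φ × n_abs = 0.514 × 0.001603 = 8.239×10⁻⁴ mol.
As a count: 8.239×10⁻⁴ × 6.022×10²³ = 5.0×10²⁰.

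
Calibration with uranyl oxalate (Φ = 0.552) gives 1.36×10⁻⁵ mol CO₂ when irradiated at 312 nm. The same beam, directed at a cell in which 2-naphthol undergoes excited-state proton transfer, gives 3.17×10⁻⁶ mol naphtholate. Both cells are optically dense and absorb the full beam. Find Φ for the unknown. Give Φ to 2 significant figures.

Photons absorbed by the actinometer: 1.36×10⁻⁵ / 0.552 = 2.464×10⁻⁵ mol.
Φ(unknown) = 3.17×10⁻⁶ / 2.464×10⁻⁵ = 0.13.

Φ = 0.13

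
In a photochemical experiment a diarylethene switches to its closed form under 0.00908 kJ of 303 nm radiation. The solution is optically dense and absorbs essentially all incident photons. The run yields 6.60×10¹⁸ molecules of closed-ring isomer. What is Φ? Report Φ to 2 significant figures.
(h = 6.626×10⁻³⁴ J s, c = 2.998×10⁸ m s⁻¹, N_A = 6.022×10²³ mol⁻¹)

Product: 6.60×10¹⁸ / 6.022×10²³ = 1.096×10⁻⁵ mol.
Photon energy at 303 nm: hc/λ = (6.626×10⁻³⁴)(2.998×10⁸)/(303×10⁻⁹) = 6.556×10⁻¹⁹ J.
Incident energy: 0.00908 kJ = 9.08 J.
Photons incident: 9.08 / 6.556×10⁻¹⁹ = 1.385×10¹⁹, i.e. 1.385×10¹⁹/6.022×10²³ = 2.300×10⁻⁵ mol.
Φ = 1.096×10⁻⁵ mol / 2.300×10⁻⁵ mol photons = 0.48.

Φ = 0.48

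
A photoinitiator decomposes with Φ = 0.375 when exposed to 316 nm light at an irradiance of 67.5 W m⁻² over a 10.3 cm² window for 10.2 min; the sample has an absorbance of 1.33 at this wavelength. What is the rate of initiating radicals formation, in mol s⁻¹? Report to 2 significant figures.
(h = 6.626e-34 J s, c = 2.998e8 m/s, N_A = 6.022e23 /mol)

6.6e-8 mol s⁻¹

Photon energy at 316 nm: hc/λ = (6.626e-34)(2.998e8)/(316e-9) = 6.286e-19 J.
Energy delivered: (67.5 W m⁻²)(10.3e-4 m²)(612 s) = 42.55 J.
Photons incident: 42.55 / 6.286e-19 = 6.769e19, i.e. 6.769e19/6.022e23 = 1.124e-4 mol.
Fraction absorbed: 1 − 10^(−1.33) = 0.9532.
Photons absorbed: 0.9532 × 1.124e-4 = 1.071e-4 mol.
Product formed: 0.375 × 1.071e-4 = 4.016e-5 mol.
Rate: 4.016e-5 / 612 s = 6.6e-8 mol s⁻¹.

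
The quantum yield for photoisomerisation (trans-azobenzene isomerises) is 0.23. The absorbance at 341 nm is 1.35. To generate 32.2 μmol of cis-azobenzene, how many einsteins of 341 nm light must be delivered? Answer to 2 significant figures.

Product: 32.2 μmol = 3.22e-5 mol.
Photons that must be absorbed: 3.22e-5 / 0.23 = 1.400e-4 mol.
Fraction absorbed: 1 − 10^(−1.35) = 0.9553.
Incident photons needed: 1.400e-4 / 0.9553 = 1.466e-4 mol.

1.5e-4 einstein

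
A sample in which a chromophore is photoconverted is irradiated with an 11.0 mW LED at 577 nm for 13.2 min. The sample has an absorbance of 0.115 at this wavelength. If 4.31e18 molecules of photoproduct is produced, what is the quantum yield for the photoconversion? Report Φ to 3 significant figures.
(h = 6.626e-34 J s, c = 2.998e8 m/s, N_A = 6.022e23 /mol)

Φ = 0.732

Product: 4.31e18 / 6.022e23 = 7.157e-6 mol.
Photon energy at 577 nm: hc/λ = (6.626e-34)(2.998e8)/(577e-9) = 3.443e-19 J.
Energy delivered: (11.0 mW)(792 s) = 8.712 J.
Photons incident: 8.712 / 3.443e-19 = 2.530e19, i.e. 2.530e19/6.022e23 = 4.201e-5 mol.
Fraction absorbed: 1 − 10^(−0.115) = 0.2326.
Photons absorbed: 0.2326 × 4.201e-5 = 9.772e-6 mol.
Φ = 7.157e-6 mol / 9.772e-6 mol photons = 0.732.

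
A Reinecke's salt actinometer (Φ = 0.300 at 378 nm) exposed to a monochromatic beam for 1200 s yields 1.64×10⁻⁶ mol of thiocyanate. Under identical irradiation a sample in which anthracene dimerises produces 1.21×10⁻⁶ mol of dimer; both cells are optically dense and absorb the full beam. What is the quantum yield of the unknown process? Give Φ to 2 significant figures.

Φ = 0.22

Photons absorbed by the actinometer: 1.64×10⁻⁶ / 0.300 = 5.467×10⁻⁶ mol.
Φ(unknown) = 1.21×10⁻⁶ / 5.467×10⁻⁶ = 0.22.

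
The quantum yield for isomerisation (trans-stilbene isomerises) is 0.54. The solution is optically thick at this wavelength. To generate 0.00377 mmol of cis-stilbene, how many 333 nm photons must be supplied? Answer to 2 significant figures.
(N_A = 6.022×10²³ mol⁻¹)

4.2×10¹⁸ photons

Product: 0.00377 mmol = 3.77×10⁻⁶ mol.
Photons that must be absorbed: 3.77×10⁻⁶ / 0.54 = 6.981×10⁻⁶ mol.
Photon count: 6.981×10⁻⁶ × 6.022×10²³ = 4.2×10¹⁸.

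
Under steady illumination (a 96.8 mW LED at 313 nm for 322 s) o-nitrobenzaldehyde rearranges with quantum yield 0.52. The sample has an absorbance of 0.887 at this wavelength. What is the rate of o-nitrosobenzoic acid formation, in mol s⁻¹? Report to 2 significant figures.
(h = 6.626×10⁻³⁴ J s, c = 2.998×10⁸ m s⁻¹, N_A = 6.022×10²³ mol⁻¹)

1.1×10⁻⁷ mol s⁻¹

Photon energy at 313 nm: hc/λ = (6.626×10⁻³⁴)(2.998×10⁸)/(313×10⁻⁹) = 6.347×10⁻¹⁹ J.
Energy delivered: (96.8 mW)(322 s) = 31.17 J.
Photons incident: 31.17 / 6.347×10⁻¹⁹ = 4.911×10¹⁹, i.e. 4.911×10¹⁹/6.022×10²³ = 8.155×10⁻⁵ mol.
Fraction absorbed: 1 − 10^(−0.887) = 0.8703.
Photons absorbed: 0.8703 × 8.155×10⁻⁵ = 7.097×10⁻⁵ mol.
Product formed: 0.52 × 7.097×10⁻⁵ = 3.690×10⁻⁵ mol.
Rate: 3.690×10⁻⁵ / 322 s = 1.1×10⁻⁷ mol s⁻¹.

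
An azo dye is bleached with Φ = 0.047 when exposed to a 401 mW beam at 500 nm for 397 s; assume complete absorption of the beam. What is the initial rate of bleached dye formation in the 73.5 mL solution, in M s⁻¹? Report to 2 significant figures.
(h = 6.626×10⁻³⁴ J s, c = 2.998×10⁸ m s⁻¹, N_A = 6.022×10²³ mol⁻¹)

Photon energy at 500 nm: hc/λ = (6.626×10⁻³⁴)(2.998×10⁸)/(500×10⁻⁹) = 3.973×10⁻¹⁹ J.
Energy delivered: (401 mW)(397 s) = 159.2 J.
Photons incident: 159.2 / 3.973×10⁻¹⁹ = 4.007×10²⁰, i.e. 4.007×10²⁰/6.022×10²³ = 6.654×10⁻⁴ mol.
Product formed: 0.047 × 6.654×10⁻⁴ = 3.127×10⁻⁵ mol.
Rate: 3.127×10⁻⁵ mol / (397 s × 0.0735 L) = 1.1×10⁻⁶ M s⁻¹.

1.1×10⁻⁶ M s⁻¹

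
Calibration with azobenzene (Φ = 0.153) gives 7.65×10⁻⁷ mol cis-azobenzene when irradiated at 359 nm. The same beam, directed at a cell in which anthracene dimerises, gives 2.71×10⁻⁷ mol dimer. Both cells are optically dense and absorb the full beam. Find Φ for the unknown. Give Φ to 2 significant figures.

Φ = 0.054

Photons absorbed by the actinometer: 7.65×10⁻⁷ / 0.153 = 5.000×10⁻⁶ mol.
Φ(unknown) = 2.71×10⁻⁷ / 5.000×10⁻⁶ = 0.054.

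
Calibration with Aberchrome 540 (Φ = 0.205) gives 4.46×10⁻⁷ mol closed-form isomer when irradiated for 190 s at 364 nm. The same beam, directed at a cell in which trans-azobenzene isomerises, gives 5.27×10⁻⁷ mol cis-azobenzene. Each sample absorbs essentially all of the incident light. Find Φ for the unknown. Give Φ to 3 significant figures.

Φ = 0.242

Photons absorbed by the actinometer: 4.46×10⁻⁷ / 0.205 = 2.176×10⁻⁶ mol.
Φ(unknown) = 5.27×10⁻⁷ / 2.176×10⁻⁶ = 0.242.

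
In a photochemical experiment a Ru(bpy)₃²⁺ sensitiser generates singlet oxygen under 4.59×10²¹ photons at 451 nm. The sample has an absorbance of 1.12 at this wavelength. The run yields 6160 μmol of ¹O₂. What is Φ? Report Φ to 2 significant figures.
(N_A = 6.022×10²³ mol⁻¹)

Φ = 0.87

Product: 6160 μmol = 0.00616 mol.
Moles of photons: 4.59×10²¹ / 6.022×10²³ = 0.007622 mol.
Fraction absorbed: 1 − 10^(−1.12) = 0.9241.
Photons absorbed: 0.9241 × 0.007622 = 0.007043 mol.
Φ = 0.00616 mol / 0.007043 mol photons = 0.87.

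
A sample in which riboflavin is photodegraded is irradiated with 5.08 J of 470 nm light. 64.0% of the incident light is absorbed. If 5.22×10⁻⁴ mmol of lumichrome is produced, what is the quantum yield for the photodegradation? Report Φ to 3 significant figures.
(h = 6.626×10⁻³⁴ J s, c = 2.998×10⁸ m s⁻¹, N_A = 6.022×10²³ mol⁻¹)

Φ = 0.0409

Product: 5.22×10⁻⁴ mmol = 5.22×10⁻⁷ mol.
Photon energy at 470 nm: hc/λ = (6.626×10⁻³⁴)(2.998×10⁸)/(470×10⁻⁹) = 4.227×10⁻¹⁹ J.
Photons incident: 5.08 / 4.227×10⁻¹⁹ = 1.202×10¹⁹, i.e. 1.202×10¹⁹/6.022×10²³ = 1.996×10⁻⁵ mol.
Photons absorbed: 0.640 × 1.996×10⁻⁵ = 1.277×10⁻⁵ mol.
Φ = 5.22×10⁻⁷ mol / 1.277×10⁻⁵ mol photons = 0.0409.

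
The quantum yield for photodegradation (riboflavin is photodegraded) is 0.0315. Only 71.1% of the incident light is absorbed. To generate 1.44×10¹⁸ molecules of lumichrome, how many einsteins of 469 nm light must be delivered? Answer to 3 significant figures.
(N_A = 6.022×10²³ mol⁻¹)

Product: 1.44×10¹⁸ / 6.022×10²³ = 2.391×10⁻⁶ mol.
Photons that must be absorbed: 2.391×10⁻⁶ / 0.0315 = 7.590×10⁻⁵ mol.
Incident photons needed: 7.590×10⁻⁵ / 0.711 = 1.068×10⁻⁴ mol.

1.07×10⁻⁴ einstein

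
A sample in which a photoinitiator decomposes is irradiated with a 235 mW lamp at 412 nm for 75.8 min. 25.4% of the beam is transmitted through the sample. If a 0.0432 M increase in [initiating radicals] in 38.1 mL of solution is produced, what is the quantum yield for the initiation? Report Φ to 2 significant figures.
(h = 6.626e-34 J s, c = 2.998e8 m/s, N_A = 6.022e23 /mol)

Product: (0.0432 M)(0.0381 L) = 0.001646 mol.
Photon energy at 412 nm: hc/λ = (6.626e-34)(2.998e8)/(412e-9) = 4.822e-19 J.
Energy delivered: (235 mW)(4548 s) = 1069 J.
Photons incident: 1069 / 4.822e-19 = 2.217e21, i.e. 2.217e21/6.022e23 = 0.003682 mol.
Fraction absorbed: 1 − 25.4/100 = 0.7460.
Photons absorbed: 0.7460 × 0.003682 = 0.002747 mol.
Φ = 0.001646 mol / 0.002747 mol photons = 0.60.

Φ = 0.60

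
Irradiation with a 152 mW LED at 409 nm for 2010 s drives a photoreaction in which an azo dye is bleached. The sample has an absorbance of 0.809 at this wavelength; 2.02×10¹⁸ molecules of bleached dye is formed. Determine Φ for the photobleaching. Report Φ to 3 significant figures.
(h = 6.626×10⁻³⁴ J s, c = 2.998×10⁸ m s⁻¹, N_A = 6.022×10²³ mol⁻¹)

Product: 2.02×10¹⁸ / 6.022×10²³ = 3.354×10⁻⁶ mol.
Photon energy at 409 nm: hc/λ = (6.626×10⁻³⁴)(2.998×10⁸)/(409×10⁻⁹) = 4.857×10⁻¹⁹ J.
Energy delivered: (152 mW)(2010 s) = 305.5 J.
Photons incident: 305.5 / 4.857×10⁻¹⁹ = 6.290×10²⁰, i.e. 6.290×10²⁰/6.022×10²³ = 0.001045 mol.
Fraction absorbed: 1 − 10^(−0.809) = 0.8448.
Photons absorbed: 0.8448 × 0.001045 = 8.828×10⁻⁴ mol.
Φ = 3.354×10⁻⁶ mol / 8.828×10⁻⁴ mol photons = 0.00380.

Φ = 0.00380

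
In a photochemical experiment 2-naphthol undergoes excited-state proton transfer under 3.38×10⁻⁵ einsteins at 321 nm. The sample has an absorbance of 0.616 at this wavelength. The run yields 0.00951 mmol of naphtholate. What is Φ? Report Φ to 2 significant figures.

Φ = 0.37

Product: 0.00951 mmol = 9.51×10⁻⁶ mol.
Fraction absorbed: 1 − 10^(−0.616) = 0.7579.
Photons absorbed: 0.7579 × 3.38×10⁻⁵ = 2.562×10⁻⁵ mol.
Φ = 9.51×10⁻⁶ mol / 2.562×10⁻⁵ mol photons = 0.37.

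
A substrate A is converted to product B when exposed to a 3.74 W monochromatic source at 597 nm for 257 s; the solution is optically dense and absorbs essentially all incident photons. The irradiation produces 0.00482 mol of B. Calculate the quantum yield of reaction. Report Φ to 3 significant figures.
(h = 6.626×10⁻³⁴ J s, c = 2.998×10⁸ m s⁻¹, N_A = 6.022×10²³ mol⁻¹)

Photon energy at 597 nm: hc/λ = (6.626×10⁻³⁴)(2.998×10⁸)/(597×10⁻⁹) = 3.327×10⁻¹⁹ J.
Energy delivered: (3.74 W)(257 s) = 961.2 J.
Photons incident: 961.2 / 3.327×10⁻¹⁹ = 2.889×10²¹, i.e. 2.889×10²¹/6.022×10²³ = 0.004797 mol.
Φ = 0.00482 mol / 0.004797 mol photons = 1.00.

Φ = 1.00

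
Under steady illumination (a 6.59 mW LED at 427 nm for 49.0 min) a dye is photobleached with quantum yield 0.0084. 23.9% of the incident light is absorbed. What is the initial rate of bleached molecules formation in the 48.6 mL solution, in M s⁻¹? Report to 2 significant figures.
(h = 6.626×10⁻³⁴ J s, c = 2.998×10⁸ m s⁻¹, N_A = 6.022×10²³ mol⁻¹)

9.7×10⁻¹⁰ M s⁻¹

Photon energy at 427 nm: hc/λ = (6.626×10⁻³⁴)(2.998×10⁸)/(427×10⁻⁹) = 4.652×10⁻¹⁹ J.
Energy delivered: (6.59 mW)(2940 s) = 19.37 J.
Photons incident: 19.37 / 4.652×10⁻¹⁹ = 4.164×10¹⁹, i.e. 4.164×10¹⁹/6.022×10²³ = 6.915×10⁻⁵ mol.
Photons absorbed: 0.239 × 6.915×10⁻⁵ = 1.653×10⁻⁵ mol.
Product formed: 0.0084 × 1.653×10⁻⁵ = 1.389×10⁻⁷ mol.
Rate: 1.389×10⁻⁷ mol / (2940 s × 0.0486 L) = 9.7×10⁻¹⁰ M s⁻¹.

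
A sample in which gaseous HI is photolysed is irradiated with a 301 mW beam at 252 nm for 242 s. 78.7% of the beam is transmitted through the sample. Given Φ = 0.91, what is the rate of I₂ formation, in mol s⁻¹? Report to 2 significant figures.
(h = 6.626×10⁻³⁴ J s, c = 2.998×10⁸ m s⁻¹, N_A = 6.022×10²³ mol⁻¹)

Photon energy at 252 nm: hc/λ = (6.626×10⁻³⁴)(2.998×10⁸)/(252×10⁻⁹) = 7.883×10⁻¹⁹ J.
Energy delivered: (301 mW)(242 s) = 72.84 J.
Photons incident: 72.84 / 7.883×10⁻¹⁹ = 9.240×10¹⁹, i.e. 9.240×10¹⁹/6.022×10²³ = 1.534×10⁻⁴ mol.
Fraction absorbed: 1 − 78.7/100 = 0.2130.
Photons absorbed: 0.2130 × 1.534×10⁻⁴ = 3.267×10⁻⁵ mol.
Product formed: 0.91 × 3.267×10⁻⁵ = 2.973×10⁻⁵ mol.
Rate: 2.973×10⁻⁵ / 242 s = 1.2×10⁻⁷ mol s⁻¹.

1.2×10⁻⁷ mol s⁻¹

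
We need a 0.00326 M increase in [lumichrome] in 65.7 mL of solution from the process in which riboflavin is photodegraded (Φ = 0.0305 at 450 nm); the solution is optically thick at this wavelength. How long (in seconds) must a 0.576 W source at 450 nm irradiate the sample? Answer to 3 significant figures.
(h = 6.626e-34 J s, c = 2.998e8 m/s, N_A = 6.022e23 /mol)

Product: (0.00326 M)(0.0657 L) = 2.142e-4 mol.
Photons that must be absorbed: 2.142e-4 / 0.0305 = 0.007023 mol.
Photon energy: hc/λ = 4.414e-19 J; per mole, 2.658e5 J mol⁻¹.
Energy required: 0.007023 × 2.658e5 = 1867 J.
Time: 1867 J / 0.576 W = 3240 s.

t ≈ 3240 s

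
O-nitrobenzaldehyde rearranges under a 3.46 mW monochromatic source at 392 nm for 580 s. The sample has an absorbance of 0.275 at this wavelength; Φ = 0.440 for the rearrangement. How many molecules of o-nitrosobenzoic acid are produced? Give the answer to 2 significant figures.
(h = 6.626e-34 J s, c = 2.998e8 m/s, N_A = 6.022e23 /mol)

8.2e17 molecules

Photon energy at 392 nm: hc/λ = (6.626e-34)(2.998e8)/(392e-9) = 5.068e-19 J.
Energy delivered: (3.46 mW)(580 s) = 2.007 J.
Photons incident: 2.007 / 5.068e-19 = 3.960e18, i.e. 3.960e18/6.022e23 = 6.576e-6 mol.
Fraction absorbed: 1 − 10^(−0.275) = 0.4691.
Photons absorbed: 0.4691 × 6.576e-6 = 3.085e-6 mol.
Product: Φ × n_abs = 0.440 × 3.085e-6 = 1.357e-6 mol.
As a count: 1.357e-6 × 6.022e23 = 8.2e17.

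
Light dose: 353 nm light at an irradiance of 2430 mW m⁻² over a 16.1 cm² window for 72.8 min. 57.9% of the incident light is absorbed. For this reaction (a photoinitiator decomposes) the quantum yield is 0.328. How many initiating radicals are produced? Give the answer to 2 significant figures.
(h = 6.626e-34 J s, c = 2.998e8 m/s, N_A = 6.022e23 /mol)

5.8e18 initiating radicals

Photon energy at 353 nm: hc/λ = (6.626e-34)(2.998e8)/(353e-9) = 5.627e-19 J.
Energy delivered: (2430 mW m⁻²)(16.1e-4 m²)(4368 s) = 17.09 J.
Photons incident: 17.09 / 5.627e-19 = 3.037e19, i.e. 3.037e19/6.022e23 = 5.043e-5 mol.
Photons absorbed: 0.579 × 5.043e-5 = 2.920e-5 mol.
Product: Φ × n_abs = 0.328 × 2.920e-5 = 9.578e-6 mol.
As a count: 9.578e-6 × 6.022e23 = 5.8e18.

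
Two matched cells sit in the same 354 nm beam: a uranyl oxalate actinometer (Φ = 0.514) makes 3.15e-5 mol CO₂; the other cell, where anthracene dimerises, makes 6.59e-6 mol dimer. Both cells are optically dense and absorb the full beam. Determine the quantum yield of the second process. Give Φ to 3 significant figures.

Φ = 0.108

Photons absorbed by the actinometer: 3.15e-5 / 0.514 = 6.128e-5 mol.
Φ(unknown) = 6.59e-6 / 6.128e-5 = 0.108.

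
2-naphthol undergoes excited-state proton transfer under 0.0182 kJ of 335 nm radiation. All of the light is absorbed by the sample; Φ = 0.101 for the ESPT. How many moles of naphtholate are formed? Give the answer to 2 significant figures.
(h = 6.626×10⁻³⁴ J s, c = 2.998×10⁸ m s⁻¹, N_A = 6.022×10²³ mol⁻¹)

5.1×10⁻⁶ mol

Photon energy at 335 nm: hc/λ = (6.626×10⁻³⁴)(2.998×10⁸)/(335×10⁻⁹) = 5.930×10⁻¹⁹ J.
Incident energy: 0.0182 kJ = 18.2 J.
Photons incident: 18.2 / 5.930×10⁻¹⁹ = 3.069×10¹⁹, i.e. 3.069×10¹⁹/6.022×10²³ = 5.096×10⁻⁵ mol.
Product: Φ × n_abs = 0.101 × 5.096×10⁻⁵ = 5.147×10⁻⁶ mol.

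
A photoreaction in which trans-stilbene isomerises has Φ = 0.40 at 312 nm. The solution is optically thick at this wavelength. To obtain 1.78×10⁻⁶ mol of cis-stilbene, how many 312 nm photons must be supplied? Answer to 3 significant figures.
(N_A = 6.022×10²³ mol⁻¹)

Photons that must be absorbed: 1.78×10⁻⁶ / 0.40 = 4.450×10⁻⁶ mol.
Photon count: 4.450×10⁻⁶ × 6.022×10²³ = 2.68×10¹⁸.

2.68×10¹⁸ photons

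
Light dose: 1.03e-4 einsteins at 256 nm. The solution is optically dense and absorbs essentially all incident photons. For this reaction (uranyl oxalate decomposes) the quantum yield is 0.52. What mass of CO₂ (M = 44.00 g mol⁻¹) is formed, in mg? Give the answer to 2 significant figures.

2.4 mg

Product: Φ × n_abs = 0.52 × 1.03e-4 = 5.356e-5 mol.
Mass: 5.356e-5 × 44.00 = 0.002357 g = 2.4 mg.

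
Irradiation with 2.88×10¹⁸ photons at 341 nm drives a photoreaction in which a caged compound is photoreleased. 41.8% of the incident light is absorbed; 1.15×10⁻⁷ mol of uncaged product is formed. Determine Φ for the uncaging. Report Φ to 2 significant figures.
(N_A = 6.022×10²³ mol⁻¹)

Moles of photons: 2.88×10¹⁸ / 6.022×10²³ = 4.782×10⁻⁶ mol.
Photons absorbed: 0.418 × 4.782×10⁻⁶ = 1.999×10⁻⁶ mol.
Φ = 1.15×10⁻⁷ mol / 1.999×10⁻⁶ mol photons = 0.058.

Φ = 0.058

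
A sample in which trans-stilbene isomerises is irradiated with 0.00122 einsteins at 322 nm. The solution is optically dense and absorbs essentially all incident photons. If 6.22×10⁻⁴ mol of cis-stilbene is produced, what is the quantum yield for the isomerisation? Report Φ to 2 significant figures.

Φ = 6.22×10⁻⁴ mol / 0.00122 mol photons = 0.51.

Φ = 0.51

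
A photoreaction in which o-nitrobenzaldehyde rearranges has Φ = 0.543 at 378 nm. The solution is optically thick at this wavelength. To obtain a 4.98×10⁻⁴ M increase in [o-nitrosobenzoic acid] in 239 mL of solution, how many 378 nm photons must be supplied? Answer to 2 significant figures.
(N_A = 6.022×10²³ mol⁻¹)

1.3×10²⁰ photons

Product: (4.98×10⁻⁴ M)(0.239 L) = 1.190×10⁻⁴ mol.
Photons that must be absorbed: 1.190×10⁻⁴ / 0.543 = 2.192×10⁻⁴ mol.
Photon count: 2.192×10⁻⁴ × 6.022×10²³ = 1.3×10²⁰.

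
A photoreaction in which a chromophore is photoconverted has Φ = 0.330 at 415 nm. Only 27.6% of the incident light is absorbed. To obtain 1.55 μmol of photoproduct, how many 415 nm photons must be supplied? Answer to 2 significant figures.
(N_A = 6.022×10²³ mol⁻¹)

1.0×10¹⁹ photons

Product: 1.55 μmol = 1.55×10⁻⁶ mol.
Photons that must be absorbed: 1.55×10⁻⁶ / 0.330 = 4.697×10⁻⁶ mol.
Incident photons needed: 4.697×10⁻⁶ / 0.276 = 1.702×10⁻⁵ mol.
Photon count: 1.702×10⁻⁵ × 6.022×10²³ = 1.0×10¹⁹.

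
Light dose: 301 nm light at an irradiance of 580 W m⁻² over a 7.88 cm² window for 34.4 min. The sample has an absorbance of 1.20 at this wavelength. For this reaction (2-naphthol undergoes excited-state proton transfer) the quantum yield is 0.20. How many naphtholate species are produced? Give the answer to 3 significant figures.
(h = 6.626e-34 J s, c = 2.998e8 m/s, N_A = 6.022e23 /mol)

Photon energy at 301 nm: hc/λ = (6.626e-34)(2.998e8)/(301e-9) = 6.600e-19 J.
Energy delivered: (580 W m⁻²)(7.88e-4 m²)(2064 s) = 943.3 J.
Photons incident: 943.3 / 6.600e-19 = 1.429e21, i.e. 1.429e21/6.022e23 = 0.002373 mol.
Fraction absorbed: 1 − 10^(−1.20) = 0.9369.
Photons absorbed: 0.9369 × 0.002373 = 0.002223 mol.
Product: Φ × n_abs = 0.20 × 0.002223 = 4.446e-4 mol.
As a count: 4.446e-4 × 6.022e23 = 2.68e20.

2.68e20 species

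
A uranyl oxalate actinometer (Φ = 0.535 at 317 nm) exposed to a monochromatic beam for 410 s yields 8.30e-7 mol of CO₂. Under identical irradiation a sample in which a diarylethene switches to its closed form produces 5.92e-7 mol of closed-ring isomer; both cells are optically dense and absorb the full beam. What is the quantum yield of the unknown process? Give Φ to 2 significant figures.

Photons absorbed by the actinometer: 8.30e-7 / 0.535 = 1.551e-6 mol.
Φ(unknown) = 5.92e-7 / 1.551e-6 = 0.38.

Φ = 0.38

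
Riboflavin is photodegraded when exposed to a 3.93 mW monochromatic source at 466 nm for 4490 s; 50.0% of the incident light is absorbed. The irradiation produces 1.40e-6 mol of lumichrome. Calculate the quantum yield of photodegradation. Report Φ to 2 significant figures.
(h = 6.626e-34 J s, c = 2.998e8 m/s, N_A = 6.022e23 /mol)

Φ = 0.041

Photon energy at 466 nm: hc/λ = (6.626e-34)(2.998e8)/(466e-9) = 4.263e-19 J.
Energy delivered: (3.93 mW)(4490 s) = 17.65 J.
Photons incident: 17.65 / 4.263e-19 = 4.140e19, i.e. 4.140e19/6.022e23 = 6.875e-5 mol.
Photons absorbed: 0.500 × 6.875e-5 = 3.438e-5 mol.
Φ = 1.40e-6 mol / 3.438e-5 mol photons = 0.041.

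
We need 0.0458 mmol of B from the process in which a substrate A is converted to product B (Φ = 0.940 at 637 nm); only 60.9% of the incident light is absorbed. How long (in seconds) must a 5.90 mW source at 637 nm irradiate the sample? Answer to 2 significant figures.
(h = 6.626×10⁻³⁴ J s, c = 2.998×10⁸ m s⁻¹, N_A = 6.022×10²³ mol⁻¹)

Product: 0.0458 mmol = 4.58×10⁻⁵ mol.
Photons that must be absorbed: 4.58×10⁻⁵ / 0.940 = 4.872×10⁻⁵ mol.
Incident photons needed: 4.872×10⁻⁵ / 0.609 = 8.000×10⁻⁵ mol.
Photon energy: hc/λ = 3.118×10⁻¹⁹ J; per mole, 1.878×10⁵ J mol⁻¹.
Energy required: 8.000×10⁻⁵ × 1.878×10⁵ = 15.02 J.
Time: 15.02 J / 0.0059 W = 2500 s.

t ≈ 2500 s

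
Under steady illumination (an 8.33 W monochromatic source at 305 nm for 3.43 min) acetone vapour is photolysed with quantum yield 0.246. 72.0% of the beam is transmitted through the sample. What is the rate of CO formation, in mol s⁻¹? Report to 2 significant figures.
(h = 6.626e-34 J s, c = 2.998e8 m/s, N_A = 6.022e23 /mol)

1.5e-6 mol s⁻¹

Photon energy at 305 nm: hc/λ = (6.626e-34)(2.998e8)/(305e-9) = 6.513e-19 J.
Energy delivered: (8.33 W)(205.8 s) = 1714 J.
Photons incident: 1714 / 6.513e-19 = 2.632e21, i.e. 2.632e21/6.022e23 = 0.004371 mol.
Fraction absorbed: 1 − 72.0/100 = 0.2800.
Photons absorbed: 0.2800 × 0.004371 = 0.001224 mol.
Product formed: 0.246 × 0.001224 = 3.011e-4 mol.
Rate: 3.011e-4 / 205.8 s = 1.5e-6 mol s⁻¹.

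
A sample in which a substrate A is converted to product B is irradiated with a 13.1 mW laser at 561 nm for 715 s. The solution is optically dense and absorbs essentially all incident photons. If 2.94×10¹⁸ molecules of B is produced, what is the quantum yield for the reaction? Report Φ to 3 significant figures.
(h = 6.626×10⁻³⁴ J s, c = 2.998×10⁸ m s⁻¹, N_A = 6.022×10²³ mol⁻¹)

Product: 2.94×10¹⁸ / 6.022×10²³ = 4.882×10⁻⁶ mol.
Photon energy at 561 nm: hc/λ = (6.626×10⁻³⁴)(2.998×10⁸)/(561×10⁻⁹) = 3.541×10⁻¹⁹ J.
Energy delivered: (13.1 mW)(715 s) = 9.366 J.
Photons incident: 9.366 / 3.541×10⁻¹⁹ = 2.645×10¹⁹, i.e. 2.645×10¹⁹/6.022×10²³ = 4.392×10⁻⁵ mol.
Φ = 4.882×10⁻⁶ mol / 4.392×10⁻⁵ mol photons = 0.111.

Φ = 0.111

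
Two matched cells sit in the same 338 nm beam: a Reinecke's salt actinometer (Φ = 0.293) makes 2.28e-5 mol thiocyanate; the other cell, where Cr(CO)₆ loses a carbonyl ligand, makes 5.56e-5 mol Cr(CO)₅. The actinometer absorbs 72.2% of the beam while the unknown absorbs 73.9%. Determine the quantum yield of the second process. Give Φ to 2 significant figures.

Photons absorbed by the actinometer: 2.28e-5 / 0.293 = 7.782e-5 mol.
Incident flux: 7.782e-5 / 0.722 = 1.078e-4 einstein.
Absorbed by unknown: 0.739 × 1.078e-4 = 7.966e-5 mol.
Φ(unknown) = 5.56e-5 / 7.966e-5 = 0.70.

Φ = 0.70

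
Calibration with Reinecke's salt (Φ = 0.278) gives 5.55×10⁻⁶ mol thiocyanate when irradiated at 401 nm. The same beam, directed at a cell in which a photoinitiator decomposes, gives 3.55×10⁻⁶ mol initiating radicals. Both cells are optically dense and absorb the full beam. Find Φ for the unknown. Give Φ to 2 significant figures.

Photons absorbed by the actinometer: 5.55×10⁻⁶ / 0.278 = 1.996×10⁻⁵ mol.
Φ(unknown) = 3.55×10⁻⁶ / 1.996×10⁻⁵ = 0.18.

Φ = 0.18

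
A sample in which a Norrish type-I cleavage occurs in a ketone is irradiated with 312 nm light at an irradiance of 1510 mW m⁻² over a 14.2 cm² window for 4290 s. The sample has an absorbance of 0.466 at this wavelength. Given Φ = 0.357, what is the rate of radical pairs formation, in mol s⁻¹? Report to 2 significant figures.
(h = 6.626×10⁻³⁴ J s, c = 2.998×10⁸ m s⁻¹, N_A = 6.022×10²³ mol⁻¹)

1.3×10⁻⁹ mol s⁻¹

Photon energy at 312 nm: hc/λ = (6.626×10⁻³⁴)(2.998×10⁸)/(312×10⁻⁹) = 6.367×10⁻¹⁹ J.
Energy delivered: (1510 mW m⁻²)(14.2×10⁻⁴ m²)(4290 s) = 9.199 J.
Photons incident: 9.199 / 6.367×10⁻¹⁹ = 1.445×10¹⁹, i.e. 1.445×10¹⁹/6.022×10²³ = 2.400×10⁻⁵ mol.
Fraction absorbed: 1 − 10^(−0.466) = 0.6580.
Photons absorbed: 0.6580 × 2.400×10⁻⁵ = 1.579×10⁻⁵ mol.
Product formed: 0.357 × 1.579×10⁻⁵ = 5.637×10⁻⁶ mol.
Rate: 5.637×10⁻⁶ / 4290 s = 1.3×10⁻⁹ mol s⁻¹.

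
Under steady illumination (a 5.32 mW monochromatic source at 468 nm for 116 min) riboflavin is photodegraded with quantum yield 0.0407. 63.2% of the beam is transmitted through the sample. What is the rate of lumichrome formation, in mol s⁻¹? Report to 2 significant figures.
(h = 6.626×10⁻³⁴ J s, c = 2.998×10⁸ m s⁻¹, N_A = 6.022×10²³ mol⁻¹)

Photon energy at 468 nm: hc/λ = (6.626×10⁻³⁴)(2.998×10⁸)/(468×10⁻⁹) = 4.245×10⁻¹⁹ J.
Energy delivered: (5.32 mW)(6960 s) = 37.03 J.
Photons incident: 37.03 / 4.245×10⁻¹⁹ = 8.723×10¹⁹, i.e. 8.723×10¹⁹/6.022×10²³ = 1.449×10⁻⁴ mol.
Fraction absorbed: 1 − 63.2/100 = 0.3680.
Photons absorbed: 0.3680 × 1.449×10⁻⁴ = 5.332×10⁻⁵ mol.
Product formed: 0.0407 × 5.332×10⁻⁵ = 2.170×10⁻⁶ mol.
Rate: 2.170×10⁻⁶ / 6960 s = 3.1×10⁻¹⁰ mol s⁻¹.

3.1×10⁻¹⁰ mol s⁻¹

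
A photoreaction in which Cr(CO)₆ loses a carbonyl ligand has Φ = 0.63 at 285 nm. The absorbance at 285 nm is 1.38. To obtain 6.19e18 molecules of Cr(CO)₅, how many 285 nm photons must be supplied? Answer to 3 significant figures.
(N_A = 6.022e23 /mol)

1.03e19 photons

Product: 6.19e18 / 6.022e23 = 1.028e-5 mol.
Photons that must be absorbed: 1.028e-5 / 0.63 = 1.632e-5 mol.
Fraction absorbed: 1 − 10^(−1.38) = 0.9583.
Incident photons needed: 1.632e-5 / 0.9583 = 1.703e-5 mol.
Photon count: 1.703e-5 × 6.022e23 = 1.03e19.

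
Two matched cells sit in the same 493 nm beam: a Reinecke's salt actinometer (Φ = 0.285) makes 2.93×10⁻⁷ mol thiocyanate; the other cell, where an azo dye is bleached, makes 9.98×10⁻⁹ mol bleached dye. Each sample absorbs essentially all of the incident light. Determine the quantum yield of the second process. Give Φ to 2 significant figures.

Φ = 0.0097

Photons absorbed by the actinometer: 2.93×10⁻⁷ / 0.285 = 1.028×10⁻⁶ mol.
Φ(unknown) = 9.98×10⁻⁹ / 1.028×10⁻⁶ = 0.0097.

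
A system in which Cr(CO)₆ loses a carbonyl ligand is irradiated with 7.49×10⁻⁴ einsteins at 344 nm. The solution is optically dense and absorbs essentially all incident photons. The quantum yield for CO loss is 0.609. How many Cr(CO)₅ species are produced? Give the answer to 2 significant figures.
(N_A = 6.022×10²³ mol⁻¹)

Product: Φ × n_abs = 0.609 × 7.49×10⁻⁴ = 4.561×10⁻⁴ mol.
As a count: 4.561×10⁻⁴ × 6.022×10²³ = 2.7×10²⁰.

2.7×10²⁰ species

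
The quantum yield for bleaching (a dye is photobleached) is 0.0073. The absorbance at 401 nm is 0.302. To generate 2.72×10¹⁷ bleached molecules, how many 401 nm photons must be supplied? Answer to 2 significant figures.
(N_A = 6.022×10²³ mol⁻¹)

Product: 2.72×10¹⁷ / 6.022×10²³ = 4.517×10⁻⁷ mol.
Photons that must be absorbed: 4.517×10⁻⁷ / 0.0073 = 6.188×10⁻⁵ mol.
Fraction absorbed: 1 − 10^(−0.302) = 0.5011.
Incident photons needed: 6.188×10⁻⁵ / 0.5011 = 1.235×10⁻⁴ mol.
Photon count: 1.235×10⁻⁴ × 6.022×10²³ = 7.4×10¹⁹.

7.4×10¹⁹ photons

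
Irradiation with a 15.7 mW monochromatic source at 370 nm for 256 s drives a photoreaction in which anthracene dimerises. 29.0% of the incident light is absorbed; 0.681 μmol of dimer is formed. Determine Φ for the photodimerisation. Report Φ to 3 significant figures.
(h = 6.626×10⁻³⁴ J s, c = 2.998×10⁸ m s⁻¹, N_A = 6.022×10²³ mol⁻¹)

Product: 0.681 μmol = 6.81×10⁻⁷ mol.
Photon energy at 370 nm: hc/λ = (6.626×10⁻³⁴)(2.998×10⁸)/(370×10⁻⁹) = 5.369×10⁻¹⁹ J.
Energy delivered: (15.7 mW)(256 s) = 4.019 J.
Photons incident: 4.019 / 5.369×10⁻¹⁹ = 7.486×10¹⁸, i.e. 7.486×10¹⁸/6.022×10²³ = 1.243×10⁻⁵ mol.
Photons absorbed: 0.290 × 1.243×10⁻⁵ = 3.605×10⁻⁶ mol.
Φ = 6.81×10⁻⁷ mol / 3.605×10⁻⁶ mol photons = 0.189.

Φ = 0.189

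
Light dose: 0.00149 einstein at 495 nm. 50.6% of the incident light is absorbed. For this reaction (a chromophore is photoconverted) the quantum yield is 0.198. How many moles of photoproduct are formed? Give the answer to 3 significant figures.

Photons absorbed: 0.506 × 0.00149 = 7.539e-4 mol.
Product: Φ × n_abs = 0.198 × 7.539e-4 = 1.493e-4 mol.

1.49e-4 mol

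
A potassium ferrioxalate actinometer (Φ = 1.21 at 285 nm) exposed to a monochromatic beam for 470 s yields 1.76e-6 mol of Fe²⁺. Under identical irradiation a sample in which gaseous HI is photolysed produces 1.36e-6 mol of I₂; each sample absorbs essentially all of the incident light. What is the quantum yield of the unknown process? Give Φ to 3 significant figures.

Photons absorbed by the actinometer: 1.76e-6 / 1.21 = 1.455e-6 mol.
Φ(unknown) = 1.36e-6 / 1.455e-6 = 0.935.

Φ = 0.935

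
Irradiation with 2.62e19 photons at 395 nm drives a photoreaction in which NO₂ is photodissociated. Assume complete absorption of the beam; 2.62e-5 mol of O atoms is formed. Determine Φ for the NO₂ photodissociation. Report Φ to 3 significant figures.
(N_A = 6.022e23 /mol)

Moles of photons: 2.62e19 / 6.022e23 = 4.351e-5 mol.
Φ = 2.62e-5 mol / 4.351e-5 mol photons = 0.602.

Φ = 0.602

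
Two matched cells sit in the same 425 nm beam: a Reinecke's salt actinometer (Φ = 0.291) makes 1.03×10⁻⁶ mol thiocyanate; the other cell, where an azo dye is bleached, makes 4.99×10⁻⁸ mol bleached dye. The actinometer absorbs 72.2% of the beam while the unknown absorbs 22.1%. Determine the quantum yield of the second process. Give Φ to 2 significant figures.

Photons absorbed by the actinometer: 1.03×10⁻⁶ / 0.291 = 3.540×10⁻⁶ mol.
Incident flux: 3.540×10⁻⁶ / 0.722 = 4.903×10⁻⁶ einstein.
Absorbed by unknown: 0.221 × 4.903×10⁻⁶ = 1.084×10⁻⁶ mol.
Φ(unknown) = 4.99×10⁻⁸ / 1.084×10⁻⁶ = 0.046.

Φ = 0.046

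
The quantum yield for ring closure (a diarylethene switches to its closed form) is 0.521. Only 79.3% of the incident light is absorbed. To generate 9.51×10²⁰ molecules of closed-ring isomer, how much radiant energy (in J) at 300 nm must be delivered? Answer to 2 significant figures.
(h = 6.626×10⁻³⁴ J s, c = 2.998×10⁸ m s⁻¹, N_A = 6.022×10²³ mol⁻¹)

Product: 9.51×10²⁰ / 6.022×10²³ = 0.001579 mol.
Photons that must be absorbed: 0.001579 / 0.521 = 0.003031 mol.
Incident photons needed: 0.003031 / 0.793 = 0.003822 mol.
Photon energy: hc/λ = 6.622×10⁻¹⁹ J; per mole, 3.988×10⁵ J mol⁻¹.
Energy required: 0.003822 × 3.988×10⁵ = 1500 J.

1500 J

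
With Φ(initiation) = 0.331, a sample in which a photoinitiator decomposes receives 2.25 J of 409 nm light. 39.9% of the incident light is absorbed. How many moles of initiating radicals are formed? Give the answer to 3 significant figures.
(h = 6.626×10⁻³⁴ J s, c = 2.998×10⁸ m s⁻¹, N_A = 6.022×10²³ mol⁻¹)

Photon energy at 409 nm: hc/λ = (6.626×10⁻³⁴)(2.998×10⁸)/(409×10⁻⁹) = 4.857×10⁻¹⁹ J.
Photons incident: 2.25 / 4.857×10⁻¹⁹ = 4.632×10¹⁸, i.e. 4.632×10¹⁸/6.022×10²³ = 7.692×10⁻⁶ mol.
Photons absorbed: 0.399 × 7.692×10⁻⁶ = 3.069×10⁻⁶ mol.
Product: Φ × n_abs = 0.331 × 3.069×10⁻⁶ = 1.016×10⁻⁶ mol.

1.02×10⁻⁶ mol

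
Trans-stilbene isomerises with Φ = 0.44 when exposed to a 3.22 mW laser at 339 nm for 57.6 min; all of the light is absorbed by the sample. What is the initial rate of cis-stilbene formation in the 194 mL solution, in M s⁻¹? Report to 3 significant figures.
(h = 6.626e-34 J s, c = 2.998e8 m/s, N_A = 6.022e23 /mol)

2.07e-8 M s⁻¹

Photon energy at 339 nm: hc/λ = (6.626e-34)(2.998e8)/(339e-9) = 5.860e-19 J.
Energy delivered: (3.22 mW)(3456 s) = 11.13 J.
Photons incident: 11.13 / 5.860e-19 = 1.899e19, i.e. 1.899e19/6.022e23 = 3.153e-5 mol.
Product formed: 0.44 × 3.153e-5 = 1.387e-5 mol.
Rate: 1.387e-5 mol / (3456 s × 0.194 L) = 2.07e-8 M s⁻¹.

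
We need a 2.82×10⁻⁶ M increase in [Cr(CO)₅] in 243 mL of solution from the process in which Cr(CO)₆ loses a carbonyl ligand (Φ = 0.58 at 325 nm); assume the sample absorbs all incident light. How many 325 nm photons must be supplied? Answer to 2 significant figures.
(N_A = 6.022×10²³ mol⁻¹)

7.1×10¹⁷ photons

Product: (2.82×10⁻⁶ M)(0.243 L) = 6.853×10⁻⁷ mol.
Photons that must be absorbed: 6.853×10⁻⁷ / 0.58 = 1.182×10⁻⁶ mol.
Photon count: 1.182×10⁻⁶ × 6.022×10²³ = 7.1×10¹⁷.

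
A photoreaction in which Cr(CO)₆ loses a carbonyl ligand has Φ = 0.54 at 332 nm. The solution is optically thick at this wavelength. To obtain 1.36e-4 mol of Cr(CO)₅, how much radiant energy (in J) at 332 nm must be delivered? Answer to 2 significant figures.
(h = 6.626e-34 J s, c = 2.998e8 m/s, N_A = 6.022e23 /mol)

91 J

Photons that must be absorbed: 1.36e-4 / 0.54 = 2.519e-4 mol.
Photon energy: hc/λ = 5.983e-19 J; per mole, 3.603e5 J mol⁻¹.
Energy required: 2.519e-4 × 3.603e5 = 91 J.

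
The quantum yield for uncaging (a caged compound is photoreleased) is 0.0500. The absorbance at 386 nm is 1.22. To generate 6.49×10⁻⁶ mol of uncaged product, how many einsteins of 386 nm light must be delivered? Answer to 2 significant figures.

Photons that must be absorbed: 6.49×10⁻⁶ / 0.0500 = 1.298×10⁻⁴ mol.
Fraction absorbed: 1 − 10^(−1.22) = 0.9397.
Incident photons needed: 1.298×10⁻⁴ / 0.9397 = 1.381×10⁻⁴ mol.

1.4×10⁻⁴ einstein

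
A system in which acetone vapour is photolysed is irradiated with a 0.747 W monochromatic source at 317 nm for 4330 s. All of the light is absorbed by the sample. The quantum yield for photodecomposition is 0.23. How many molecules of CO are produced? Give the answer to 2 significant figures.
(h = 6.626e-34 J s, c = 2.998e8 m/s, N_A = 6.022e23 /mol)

Photon energy at 317 nm: hc/λ = (6.626e-34)(2.998e8)/(317e-9) = 6.266e-19 J.
Energy delivered: (0.747 W)(4330 s) = 3235 J.
Photons incident: 3235 / 6.266e-19 = 5.163e21, i.e. 5.163e21/6.022e23 = 0.008574 mol.
Product: Φ × n_abs = 0.23 × 0.008574 = 0.001972 mol.
As a count: 0.001972 × 6.022e23 = 1.2e21.

1.2e21 molecules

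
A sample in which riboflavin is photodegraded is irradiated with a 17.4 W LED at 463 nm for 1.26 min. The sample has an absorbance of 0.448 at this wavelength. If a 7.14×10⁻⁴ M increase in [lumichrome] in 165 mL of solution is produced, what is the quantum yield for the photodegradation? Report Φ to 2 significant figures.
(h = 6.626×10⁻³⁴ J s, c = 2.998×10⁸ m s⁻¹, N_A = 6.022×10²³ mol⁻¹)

Product: (7.14×10⁻⁴ M)(0.165 L) = 1.178×10⁻⁴ mol.
Photon energy at 463 nm: hc/λ = (6.626×10⁻³⁴)(2.998×10⁸)/(463×10⁻⁹) = 4.290×10⁻¹⁹ J.
Energy delivered: (17.4 W)(75.6 s) = 1315 J.
Photons incident: 1315 / 4.290×10⁻¹⁹ = 3.065×10²¹, i.e. 3.065×10²¹/6.022×10²³ = 0.005090 mol.
Fraction absorbed: 1 − 10^(−0.448) = 0.6435.
Photons absorbed: 0.6435 × 0.005090 = 0.003275 mol.
Φ = 1.178×10⁻⁴ mol / 0.003275 mol photons = 0.036.

Φ = 0.036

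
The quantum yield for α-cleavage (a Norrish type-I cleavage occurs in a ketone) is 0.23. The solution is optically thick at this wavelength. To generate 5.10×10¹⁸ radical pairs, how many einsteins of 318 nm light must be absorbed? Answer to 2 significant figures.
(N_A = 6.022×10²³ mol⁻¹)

Product: 5.10×10¹⁸ / 6.022×10²³ = 8.469×10⁻⁶ mol.
Photons that must be absorbed: 8.469×10⁻⁶ / 0.23 = 3.682×10⁻⁵ mol.

3.7×10⁻⁵ einstein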